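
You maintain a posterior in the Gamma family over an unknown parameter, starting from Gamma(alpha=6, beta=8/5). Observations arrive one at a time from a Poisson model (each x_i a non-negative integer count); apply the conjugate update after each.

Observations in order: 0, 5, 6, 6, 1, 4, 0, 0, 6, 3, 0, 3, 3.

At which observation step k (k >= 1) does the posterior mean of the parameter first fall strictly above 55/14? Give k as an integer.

obs 1: x=0 → posterior Gamma(6, 13/5)
obs 2: x=5 → posterior Gamma(11, 18/5)
obs 3: x=6 → posterior Gamma(17, 23/5)
obs 4: x=6 → posterior Gamma(23, 28/5)
obs 5: x=1 → posterior Gamma(24, 33/5)
obs 6: x=4 → posterior Gamma(28, 38/5)
obs 7: x=0 → posterior Gamma(28, 43/5)
obs 8: x=0 → posterior Gamma(28, 48/5)
obs 9: x=6 → posterior Gamma(34, 53/5)
obs 10: x=3 → posterior Gamma(37, 58/5)
obs 11: x=0 → posterior Gamma(37, 63/5)
obs 12: x=3 → posterior Gamma(40, 68/5)
obs 13: x=3 → posterior Gamma(43, 73/5)

k = 4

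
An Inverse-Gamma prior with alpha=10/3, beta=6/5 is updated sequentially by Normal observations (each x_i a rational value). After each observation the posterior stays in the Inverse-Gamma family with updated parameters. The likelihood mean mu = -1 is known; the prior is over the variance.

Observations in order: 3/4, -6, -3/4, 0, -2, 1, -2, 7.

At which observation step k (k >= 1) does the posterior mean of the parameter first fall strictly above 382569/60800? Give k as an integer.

k = 8

obs 1: x=3/4 → posterior Inverse-Gamma(23/6, 437/160)
obs 2: x=-6 → posterior Inverse-Gamma(13/3, 2437/160)
obs 3: x=-3/4 → posterior Inverse-Gamma(29/6, 1221/80)
obs 4: x=0 → posterior Inverse-Gamma(16/3, 1261/80)
obs 5: x=-2 → posterior Inverse-Gamma(35/6, 1301/80)
obs 6: x=1 → posterior Inverse-Gamma(19/3, 1461/80)
obs 7: x=-2 → posterior Inverse-Gamma(41/6, 1501/80)
obs 8: x=7 → posterior Inverse-Gamma(22/3, 4061/80)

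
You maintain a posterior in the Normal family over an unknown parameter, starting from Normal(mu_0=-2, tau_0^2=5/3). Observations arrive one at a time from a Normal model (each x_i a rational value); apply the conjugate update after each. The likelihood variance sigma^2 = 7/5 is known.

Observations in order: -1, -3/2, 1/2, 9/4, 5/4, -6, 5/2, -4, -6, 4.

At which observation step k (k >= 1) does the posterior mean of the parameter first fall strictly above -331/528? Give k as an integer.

k = 4

obs 1: x=-1 → posterior Normal(-67/46, 35/46)
obs 2: x=-3/2 → posterior Normal(-209/142, 35/71)
obs 3: x=1/2 → posterior Normal(-23/24, 35/96)
obs 4: x=9/4 → posterior Normal(-13/44, 35/121)
obs 5: x=5/4 → posterior Normal(-9/292, 35/146)
obs 6: x=-6 → posterior Normal(-103/114, 35/171)
obs 7: x=5/2 → posterior Normal(-23/49, 5/28)
obs 8: x=-4 → posterior Normal(-192/221, 35/221)
obs 9: x=-6 → posterior Normal(-57/41, 35/246)
obs 10: x=4 → posterior Normal(-242/271, 35/271)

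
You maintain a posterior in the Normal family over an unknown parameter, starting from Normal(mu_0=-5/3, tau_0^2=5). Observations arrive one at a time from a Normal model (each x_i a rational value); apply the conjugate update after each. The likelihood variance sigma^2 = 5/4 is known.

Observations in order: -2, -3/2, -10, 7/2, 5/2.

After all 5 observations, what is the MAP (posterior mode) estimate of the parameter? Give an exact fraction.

obs 1: x=-2 → posterior Normal(-29/15, 1)
obs 2: x=-3/2 → posterior Normal(-47/27, 5/9)
obs 3: x=-10 → posterior Normal(-167/39, 5/13)
obs 4: x=7/2 → posterior Normal(-125/51, 5/17)
obs 5: x=5/2 → posterior Normal(-95/63, 5/21)

-95/63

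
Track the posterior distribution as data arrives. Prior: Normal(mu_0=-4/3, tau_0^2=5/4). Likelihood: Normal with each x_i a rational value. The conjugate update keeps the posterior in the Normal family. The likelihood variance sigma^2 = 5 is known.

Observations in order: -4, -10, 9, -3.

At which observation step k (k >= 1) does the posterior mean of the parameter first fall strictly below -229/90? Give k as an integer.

k = 2

obs 1: x=-4 → posterior Normal(-28/15, 1)
obs 2: x=-10 → posterior Normal(-29/9, 5/6)
obs 3: x=9 → posterior Normal(-31/21, 5/7)
obs 4: x=-3 → posterior Normal(-5/3, 5/8)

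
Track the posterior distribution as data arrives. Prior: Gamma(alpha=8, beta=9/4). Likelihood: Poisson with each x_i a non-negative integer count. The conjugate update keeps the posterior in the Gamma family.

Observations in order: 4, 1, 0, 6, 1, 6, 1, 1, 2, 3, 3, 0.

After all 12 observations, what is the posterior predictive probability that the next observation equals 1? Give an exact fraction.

obs 1: x=4 → posterior Gamma(12, 13/4)
obs 2: x=1 → posterior Gamma(13, 17/4)
obs 3: x=0 → posterior Gamma(13, 21/4)
obs 4: x=6 → posterior Gamma(19, 25/4)
obs 5: x=1 → posterior Gamma(20, 29/4)
obs 6: x=6 → posterior Gamma(26, 33/4)
obs 7: x=1 → posterior Gamma(27, 37/4)
obs 8: x=1 → posterior Gamma(28, 41/4)
obs 9: x=2 → posterior Gamma(30, 45/4)
obs 10: x=3 → posterior Gamma(33, 49/4)
obs 11: x=3 → posterior Gamma(36, 53/4)
obs 12: x=0 → posterior Gamma(36, 57/4)

234345865780519743608367017309704901269221179826112587790704576144/1140785245133792616459552368536071392807825497489589915543355119821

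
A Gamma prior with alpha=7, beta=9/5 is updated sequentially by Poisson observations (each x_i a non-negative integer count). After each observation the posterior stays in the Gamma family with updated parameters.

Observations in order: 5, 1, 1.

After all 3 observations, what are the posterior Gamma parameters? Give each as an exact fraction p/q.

alpha=14, beta=24/5

obs 1: x=5 → posterior Gamma(12, 14/5)
obs 2: x=1 → posterior Gamma(13, 19/5)
obs 3: x=1 → posterior Gamma(14, 24/5)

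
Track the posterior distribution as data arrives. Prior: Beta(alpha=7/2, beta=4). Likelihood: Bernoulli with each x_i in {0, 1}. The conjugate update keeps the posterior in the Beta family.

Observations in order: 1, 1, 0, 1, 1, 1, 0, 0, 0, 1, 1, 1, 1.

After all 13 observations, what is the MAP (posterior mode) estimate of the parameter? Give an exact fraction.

23/37

obs 1: x=1 → posterior Beta(9/2, 4)
obs 2: x=1 → posterior Beta(11/2, 4)
obs 3: x=0 → posterior Beta(11/2, 5)
obs 4: x=1 → posterior Beta(13/2, 5)
obs 5: x=1 → posterior Beta(15/2, 5)
obs 6: x=1 → posterior Beta(17/2, 5)
obs 7: x=0 → posterior Beta(17/2, 6)
obs 8: x=0 → posterior Beta(17/2, 7)
obs 9: x=0 → posterior Beta(17/2, 8)
obs 10: x=1 → posterior Beta(19/2, 8)
obs 11: x=1 → posterior Beta(21/2, 8)
obs 12: x=1 → posterior Beta(23/2, 8)
obs 13: x=1 → posterior Beta(25/2, 8)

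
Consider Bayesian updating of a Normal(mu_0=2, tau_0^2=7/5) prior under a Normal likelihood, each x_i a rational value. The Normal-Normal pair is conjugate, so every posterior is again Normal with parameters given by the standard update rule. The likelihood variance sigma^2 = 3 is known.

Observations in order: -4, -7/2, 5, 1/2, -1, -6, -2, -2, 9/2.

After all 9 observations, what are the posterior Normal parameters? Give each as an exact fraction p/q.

mu_0=-59/156, tau_0^2=7/26

obs 1: x=-4 → posterior Normal(1/11, 21/22)
obs 2: x=-7/2 → posterior Normal(-45/58, 21/29)
obs 3: x=5 → posterior Normal(25/72, 7/12)
obs 4: x=1/2 → posterior Normal(16/43, 21/43)
obs 5: x=-1 → posterior Normal(9/50, 21/50)
obs 6: x=-6 → posterior Normal(-11/19, 7/19)
obs 7: x=-2 → posterior Normal(-47/64, 21/64)
obs 8: x=-2 → posterior Normal(-61/71, 21/71)
obs 9: x=9/2 → posterior Normal(-59/156, 7/26)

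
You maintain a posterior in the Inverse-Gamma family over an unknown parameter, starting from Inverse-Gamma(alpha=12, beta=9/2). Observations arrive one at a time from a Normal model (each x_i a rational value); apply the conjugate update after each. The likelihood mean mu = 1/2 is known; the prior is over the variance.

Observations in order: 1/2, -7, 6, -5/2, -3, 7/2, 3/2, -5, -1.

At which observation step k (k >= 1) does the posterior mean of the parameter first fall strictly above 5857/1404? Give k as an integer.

obs 1: x=1/2 → posterior Inverse-Gamma(25/2, 9/2)
obs 2: x=-7 → posterior Inverse-Gamma(13, 261/8)
obs 3: x=6 → posterior Inverse-Gamma(27/2, 191/4)
obs 4: x=-5/2 → posterior Inverse-Gamma(14, 209/4)
obs 5: x=-3 → posterior Inverse-Gamma(29/2, 467/8)
obs 6: x=7/2 → posterior Inverse-Gamma(15, 503/8)
obs 7: x=3/2 → posterior Inverse-Gamma(31/2, 507/8)
obs 8: x=-5 → posterior Inverse-Gamma(16, 157/2)
obs 9: x=-1 → posterior Inverse-Gamma(33/2, 637/8)

k = 5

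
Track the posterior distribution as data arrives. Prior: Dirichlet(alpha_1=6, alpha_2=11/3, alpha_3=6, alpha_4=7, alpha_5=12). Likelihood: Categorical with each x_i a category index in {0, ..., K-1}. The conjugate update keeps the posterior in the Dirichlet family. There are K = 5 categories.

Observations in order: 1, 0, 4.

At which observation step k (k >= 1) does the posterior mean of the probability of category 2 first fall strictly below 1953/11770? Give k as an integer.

obs 1: x=1 → posterior Dirichlet(6, 14/3, 6, 7, 12)
obs 2: x=0 → posterior Dirichlet(7, 14/3, 6, 7, 12)
obs 3: x=4 → posterior Dirichlet(7, 14/3, 6, 7, 13)

k = 2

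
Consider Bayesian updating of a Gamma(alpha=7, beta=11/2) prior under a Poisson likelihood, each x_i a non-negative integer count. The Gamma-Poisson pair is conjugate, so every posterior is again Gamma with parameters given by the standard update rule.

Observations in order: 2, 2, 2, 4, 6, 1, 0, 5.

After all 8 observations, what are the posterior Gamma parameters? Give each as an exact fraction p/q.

obs 1: x=2 → posterior Gamma(9, 13/2)
obs 2: x=2 → posterior Gamma(11, 15/2)
obs 3: x=2 → posterior Gamma(13, 17/2)
obs 4: x=4 → posterior Gamma(17, 19/2)
obs 5: x=6 → posterior Gamma(23, 21/2)
obs 6: x=1 → posterior Gamma(24, 23/2)
obs 7: x=0 → posterior Gamma(24, 25/2)
obs 8: x=5 → posterior Gamma(29, 27/2)

alpha=29, beta=27/2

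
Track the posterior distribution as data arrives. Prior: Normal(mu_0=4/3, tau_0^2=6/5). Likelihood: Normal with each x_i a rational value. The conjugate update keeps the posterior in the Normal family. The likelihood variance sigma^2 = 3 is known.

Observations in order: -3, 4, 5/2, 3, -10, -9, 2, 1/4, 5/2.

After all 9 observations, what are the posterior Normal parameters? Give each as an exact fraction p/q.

obs 1: x=-3 → posterior Normal(2/21, 6/7)
obs 2: x=4 → posterior Normal(26/27, 2/3)
obs 3: x=5/2 → posterior Normal(41/33, 6/11)
obs 4: x=3 → posterior Normal(59/39, 6/13)
obs 5: x=-10 → posterior Normal(-1/45, 2/5)
obs 6: x=-9 → posterior Normal(-55/51, 6/17)
obs 7: x=2 → posterior Normal(-43/57, 6/19)
obs 8: x=1/4 → posterior Normal(-83/126, 2/7)
obs 9: x=5/2 → posterior Normal(-53/138, 6/23)

mu_0=-53/138, tau_0^2=6/23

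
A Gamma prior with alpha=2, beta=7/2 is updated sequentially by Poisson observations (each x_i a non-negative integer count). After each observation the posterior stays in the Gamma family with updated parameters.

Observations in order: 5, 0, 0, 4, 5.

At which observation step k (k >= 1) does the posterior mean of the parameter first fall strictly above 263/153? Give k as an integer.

k = 5

obs 1: x=5 → posterior Gamma(7, 9/2)
obs 2: x=0 → posterior Gamma(7, 11/2)
obs 3: x=0 → posterior Gamma(7, 13/2)
obs 4: x=4 → posterior Gamma(11, 15/2)
obs 5: x=5 → posterior Gamma(16, 17/2)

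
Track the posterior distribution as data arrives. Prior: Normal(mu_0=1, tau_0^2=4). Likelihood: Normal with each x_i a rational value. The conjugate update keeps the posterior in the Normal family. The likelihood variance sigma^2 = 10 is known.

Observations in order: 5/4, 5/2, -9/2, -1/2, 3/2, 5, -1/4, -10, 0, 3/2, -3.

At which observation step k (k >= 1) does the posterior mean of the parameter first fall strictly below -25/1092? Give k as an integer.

obs 1: x=5/4 → posterior Normal(15/14, 20/7)
obs 2: x=5/2 → posterior Normal(25/18, 20/9)
obs 3: x=-9/2 → posterior Normal(7/22, 20/11)
obs 4: x=-1/2 → posterior Normal(5/26, 20/13)
obs 5: x=3/2 → posterior Normal(11/30, 4/3)
obs 6: x=5 → posterior Normal(31/34, 20/17)
obs 7: x=-1/4 → posterior Normal(15/19, 20/19)
obs 8: x=-10 → posterior Normal(-5/21, 20/21)
obs 9: x=0 → posterior Normal(-5/23, 20/23)
obs 10: x=3/2 → posterior Normal(-2/25, 4/5)
obs 11: x=-3 → posterior Normal(-8/27, 20/27)

k = 8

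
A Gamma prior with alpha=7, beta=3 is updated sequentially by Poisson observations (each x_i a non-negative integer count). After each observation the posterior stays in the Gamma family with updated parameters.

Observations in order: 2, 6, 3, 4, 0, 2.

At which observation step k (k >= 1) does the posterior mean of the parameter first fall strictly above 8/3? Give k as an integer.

obs 1: x=2 → posterior Gamma(9, 4)
obs 2: x=6 → posterior Gamma(15, 5)
obs 3: x=3 → posterior Gamma(18, 6)
obs 4: x=4 → posterior Gamma(22, 7)
obs 5: x=0 → posterior Gamma(22, 8)
obs 6: x=2 → posterior Gamma(24, 9)

k = 2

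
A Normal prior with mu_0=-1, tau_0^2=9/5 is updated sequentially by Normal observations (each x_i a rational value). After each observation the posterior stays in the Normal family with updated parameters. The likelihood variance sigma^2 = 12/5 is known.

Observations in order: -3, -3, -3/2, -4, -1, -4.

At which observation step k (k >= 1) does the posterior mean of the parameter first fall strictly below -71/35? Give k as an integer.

k = 2

obs 1: x=-3 → posterior Normal(-13/7, 36/35)
obs 2: x=-3 → posterior Normal(-11/5, 18/25)
obs 3: x=-3/2 → posterior Normal(-53/26, 36/65)
obs 4: x=-4 → posterior Normal(-77/32, 9/20)
obs 5: x=-1 → posterior Normal(-83/38, 36/95)
obs 6: x=-4 → posterior Normal(-107/44, 18/55)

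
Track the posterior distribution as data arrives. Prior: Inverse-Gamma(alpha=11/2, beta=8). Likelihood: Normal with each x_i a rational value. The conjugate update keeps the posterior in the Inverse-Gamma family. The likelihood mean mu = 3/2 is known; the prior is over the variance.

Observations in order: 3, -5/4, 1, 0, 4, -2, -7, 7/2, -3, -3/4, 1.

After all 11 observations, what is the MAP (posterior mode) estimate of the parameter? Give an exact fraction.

1189/192

obs 1: x=3 → posterior Inverse-Gamma(6, 73/8)
obs 2: x=-5/4 → posterior Inverse-Gamma(13/2, 413/32)
obs 3: x=1 → posterior Inverse-Gamma(7, 417/32)
obs 4: x=0 → posterior Inverse-Gamma(15/2, 453/32)
obs 5: x=4 → posterior Inverse-Gamma(8, 553/32)
obs 6: x=-2 → posterior Inverse-Gamma(17/2, 749/32)
obs 7: x=-7 → posterior Inverse-Gamma(9, 1905/32)
obs 8: x=7/2 → posterior Inverse-Gamma(19/2, 1969/32)
obs 9: x=-3 → posterior Inverse-Gamma(10, 2293/32)
obs 10: x=-3/4 → posterior Inverse-Gamma(21/2, 1187/16)
obs 11: x=1 → posterior Inverse-Gamma(11, 1189/16)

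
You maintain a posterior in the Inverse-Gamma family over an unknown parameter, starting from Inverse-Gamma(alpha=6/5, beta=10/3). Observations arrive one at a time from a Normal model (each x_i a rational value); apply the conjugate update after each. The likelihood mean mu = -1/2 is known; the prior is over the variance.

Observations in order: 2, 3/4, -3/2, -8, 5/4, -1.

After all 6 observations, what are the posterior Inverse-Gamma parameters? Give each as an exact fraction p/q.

alpha=21/5, beta=1801/48

obs 1: x=2 → posterior Inverse-Gamma(17/10, 155/24)
obs 2: x=3/4 → posterior Inverse-Gamma(11/5, 695/96)
obs 3: x=-3/2 → posterior Inverse-Gamma(27/10, 743/96)
obs 4: x=-8 → posterior Inverse-Gamma(16/5, 3443/96)
obs 5: x=5/4 → posterior Inverse-Gamma(37/10, 1795/48)
obs 6: x=-1 → posterior Inverse-Gamma(21/5, 1801/48)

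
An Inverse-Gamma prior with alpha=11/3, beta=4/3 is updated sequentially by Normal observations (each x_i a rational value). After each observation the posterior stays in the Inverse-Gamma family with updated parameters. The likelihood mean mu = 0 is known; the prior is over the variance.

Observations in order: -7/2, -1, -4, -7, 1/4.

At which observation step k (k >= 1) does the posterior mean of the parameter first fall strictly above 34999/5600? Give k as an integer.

k = 4

obs 1: x=-7/2 → posterior Inverse-Gamma(25/6, 179/24)
obs 2: x=-1 → posterior Inverse-Gamma(14/3, 191/24)
obs 3: x=-4 → posterior Inverse-Gamma(31/6, 383/24)
obs 4: x=-7 → posterior Inverse-Gamma(17/3, 971/24)
obs 5: x=1/4 → posterior Inverse-Gamma(37/6, 3887/96)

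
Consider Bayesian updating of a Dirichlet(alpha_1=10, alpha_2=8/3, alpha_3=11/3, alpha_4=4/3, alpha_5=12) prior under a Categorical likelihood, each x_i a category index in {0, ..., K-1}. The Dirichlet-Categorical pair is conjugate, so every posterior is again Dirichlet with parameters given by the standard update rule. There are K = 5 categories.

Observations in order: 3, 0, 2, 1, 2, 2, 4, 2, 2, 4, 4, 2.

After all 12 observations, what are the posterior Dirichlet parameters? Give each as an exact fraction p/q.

obs 1: x=3 → posterior Dirichlet(10, 8/3, 11/3, 7/3, 12)
obs 2: x=0 → posterior Dirichlet(11, 8/3, 11/3, 7/3, 12)
obs 3: x=2 → posterior Dirichlet(11, 8/3, 14/3, 7/3, 12)
obs 4: x=1 → posterior Dirichlet(11, 11/3, 14/3, 7/3, 12)
obs 5: x=2 → posterior Dirichlet(11, 11/3, 17/3, 7/3, 12)
obs 6: x=2 → posterior Dirichlet(11, 11/3, 20/3, 7/3, 12)
obs 7: x=4 → posterior Dirichlet(11, 11/3, 20/3, 7/3, 13)
obs 8: x=2 → posterior Dirichlet(11, 11/3, 23/3, 7/3, 13)
obs 9: x=2 → posterior Dirichlet(11, 11/3, 26/3, 7/3, 13)
obs 10: x=4 → posterior Dirichlet(11, 11/3, 26/3, 7/3, 14)
obs 11: x=4 → posterior Dirichlet(11, 11/3, 26/3, 7/3, 15)
obs 12: x=2 → posterior Dirichlet(11, 11/3, 29/3, 7/3, 15)

alpha_1=11, alpha_2=11/3, alpha_3=29/3, alpha_4=7/3, alpha_5=15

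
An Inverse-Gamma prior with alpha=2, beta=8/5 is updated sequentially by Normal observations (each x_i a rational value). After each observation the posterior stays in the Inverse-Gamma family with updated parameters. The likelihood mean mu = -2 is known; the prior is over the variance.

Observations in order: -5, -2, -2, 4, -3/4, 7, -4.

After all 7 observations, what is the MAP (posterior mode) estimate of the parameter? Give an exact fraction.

10781/1040

obs 1: x=-5 → posterior Inverse-Gamma(5/2, 61/10)
obs 2: x=-2 → posterior Inverse-Gamma(3, 61/10)
obs 3: x=-2 → posterior Inverse-Gamma(7/2, 61/10)
obs 4: x=4 → posterior Inverse-Gamma(4, 241/10)
obs 5: x=-3/4 → posterior Inverse-Gamma(9/2, 3981/160)
obs 6: x=7 → posterior Inverse-Gamma(5, 10461/160)
obs 7: x=-4 → posterior Inverse-Gamma(11/2, 10781/160)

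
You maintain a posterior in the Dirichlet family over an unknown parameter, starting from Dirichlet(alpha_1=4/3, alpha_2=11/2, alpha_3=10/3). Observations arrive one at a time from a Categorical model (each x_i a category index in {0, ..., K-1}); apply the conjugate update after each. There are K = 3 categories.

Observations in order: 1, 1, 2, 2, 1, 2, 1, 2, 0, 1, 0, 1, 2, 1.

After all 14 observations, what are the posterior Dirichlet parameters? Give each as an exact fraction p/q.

alpha_1=10/3, alpha_2=25/2, alpha_3=25/3

obs 1: x=1 → posterior Dirichlet(4/3, 13/2, 10/3)
obs 2: x=1 → posterior Dirichlet(4/3, 15/2, 10/3)
obs 3: x=2 → posterior Dirichlet(4/3, 15/2, 13/3)
obs 4: x=2 → posterior Dirichlet(4/3, 15/2, 16/3)
obs 5: x=1 → posterior Dirichlet(4/3, 17/2, 16/3)
obs 6: x=2 → posterior Dirichlet(4/3, 17/2, 19/3)
obs 7: x=1 → posterior Dirichlet(4/3, 19/2, 19/3)
obs 8: x=2 → posterior Dirichlet(4/3, 19/2, 22/3)
obs 9: x=0 → posterior Dirichlet(7/3, 19/2, 22/3)
obs 10: x=1 → posterior Dirichlet(7/3, 21/2, 22/3)
obs 11: x=0 → posterior Dirichlet(10/3, 21/2, 22/3)
obs 12: x=1 → posterior Dirichlet(10/3, 23/2, 22/3)
obs 13: x=2 → posterior Dirichlet(10/3, 23/2, 25/3)
obs 14: x=1 → posterior Dirichlet(10/3, 25/2, 25/3)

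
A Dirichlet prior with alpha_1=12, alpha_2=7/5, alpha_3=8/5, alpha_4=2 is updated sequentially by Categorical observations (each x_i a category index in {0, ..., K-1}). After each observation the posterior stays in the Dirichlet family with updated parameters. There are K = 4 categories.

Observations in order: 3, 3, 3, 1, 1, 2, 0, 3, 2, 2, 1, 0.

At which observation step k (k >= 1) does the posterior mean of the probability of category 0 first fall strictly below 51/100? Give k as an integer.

obs 1: x=3 → posterior Dirichlet(12, 7/5, 8/5, 3)
obs 2: x=3 → posterior Dirichlet(12, 7/5, 8/5, 4)
obs 3: x=3 → posterior Dirichlet(12, 7/5, 8/5, 5)
obs 4: x=1 → posterior Dirichlet(12, 12/5, 8/5, 5)
obs 5: x=1 → posterior Dirichlet(12, 17/5, 8/5, 5)
obs 6: x=2 → posterior Dirichlet(12, 17/5, 13/5, 5)
obs 7: x=0 → posterior Dirichlet(13, 17/5, 13/5, 5)
obs 8: x=3 → posterior Dirichlet(13, 17/5, 13/5, 6)
obs 9: x=2 → posterior Dirichlet(13, 17/5, 18/5, 6)
obs 10: x=2 → posterior Dirichlet(13, 17/5, 23/5, 6)
obs 11: x=1 → posterior Dirichlet(13, 22/5, 23/5, 6)
obs 12: x=0 → posterior Dirichlet(14, 22/5, 23/5, 6)

k = 9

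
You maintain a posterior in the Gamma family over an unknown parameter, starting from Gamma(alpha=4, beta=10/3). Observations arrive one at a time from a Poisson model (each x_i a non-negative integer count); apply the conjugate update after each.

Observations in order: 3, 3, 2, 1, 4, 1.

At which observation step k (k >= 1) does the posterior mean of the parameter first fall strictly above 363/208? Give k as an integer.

obs 1: x=3 → posterior Gamma(7, 13/3)
obs 2: x=3 → posterior Gamma(10, 16/3)
obs 3: x=2 → posterior Gamma(12, 19/3)
obs 4: x=1 → posterior Gamma(13, 22/3)
obs 5: x=4 → posterior Gamma(17, 25/3)
obs 6: x=1 → posterior Gamma(18, 28/3)

k = 2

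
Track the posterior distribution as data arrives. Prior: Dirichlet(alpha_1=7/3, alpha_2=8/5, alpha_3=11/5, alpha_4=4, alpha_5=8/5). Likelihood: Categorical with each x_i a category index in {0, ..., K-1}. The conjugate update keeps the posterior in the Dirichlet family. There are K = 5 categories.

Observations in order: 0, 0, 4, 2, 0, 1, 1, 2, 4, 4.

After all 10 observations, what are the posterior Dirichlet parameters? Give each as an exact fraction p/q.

obs 1: x=0 → posterior Dirichlet(10/3, 8/5, 11/5, 4, 8/5)
obs 2: x=0 → posterior Dirichlet(13/3, 8/5, 11/5, 4, 8/5)
obs 3: x=4 → posterior Dirichlet(13/3, 8/5, 11/5, 4, 13/5)
obs 4: x=2 → posterior Dirichlet(13/3, 8/5, 16/5, 4, 13/5)
obs 5: x=0 → posterior Dirichlet(16/3, 8/5, 16/5, 4, 13/5)
obs 6: x=1 → posterior Dirichlet(16/3, 13/5, 16/5, 4, 13/5)
obs 7: x=1 → posterior Dirichlet(16/3, 18/5, 16/5, 4, 13/5)
obs 8: x=2 → posterior Dirichlet(16/3, 18/5, 21/5, 4, 13/5)
obs 9: x=4 → posterior Dirichlet(16/3, 18/5, 21/5, 4, 18/5)
obs 10: x=4 → posterior Dirichlet(16/3, 18/5, 21/5, 4, 23/5)

alpha_1=16/3, alpha_2=18/5, alpha_3=21/5, alpha_4=4, alpha_5=23/5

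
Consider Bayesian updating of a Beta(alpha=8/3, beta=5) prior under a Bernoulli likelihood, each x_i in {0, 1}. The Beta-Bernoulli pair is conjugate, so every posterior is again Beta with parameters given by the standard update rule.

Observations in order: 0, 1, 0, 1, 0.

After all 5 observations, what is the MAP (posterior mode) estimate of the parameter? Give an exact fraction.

obs 1: x=0 → posterior Beta(8/3, 6)
obs 2: x=1 → posterior Beta(11/3, 6)
obs 3: x=0 → posterior Beta(11/3, 7)
obs 4: x=1 → posterior Beta(14/3, 7)
obs 5: x=0 → posterior Beta(14/3, 8)

11/32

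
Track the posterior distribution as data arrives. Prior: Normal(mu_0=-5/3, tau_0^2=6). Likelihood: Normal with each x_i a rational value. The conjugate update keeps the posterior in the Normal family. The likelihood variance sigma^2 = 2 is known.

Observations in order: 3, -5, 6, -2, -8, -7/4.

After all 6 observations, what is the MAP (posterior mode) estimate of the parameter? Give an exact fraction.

-299/228

obs 1: x=3 → posterior Normal(11/6, 3/2)
obs 2: x=-5 → posterior Normal(-23/21, 6/7)
obs 3: x=6 → posterior Normal(31/30, 3/5)
obs 4: x=-2 → posterior Normal(1/3, 6/13)
obs 5: x=-8 → posterior Normal(-59/48, 3/8)
obs 6: x=-7/4 → posterior Normal(-299/228, 6/19)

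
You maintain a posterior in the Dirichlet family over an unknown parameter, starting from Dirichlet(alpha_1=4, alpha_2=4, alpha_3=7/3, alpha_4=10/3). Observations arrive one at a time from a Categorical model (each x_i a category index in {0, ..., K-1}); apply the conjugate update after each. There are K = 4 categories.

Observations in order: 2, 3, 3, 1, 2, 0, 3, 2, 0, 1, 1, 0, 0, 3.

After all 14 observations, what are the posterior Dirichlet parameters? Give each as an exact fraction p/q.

alpha_1=8, alpha_2=7, alpha_3=16/3, alpha_4=22/3

obs 1: x=2 → posterior Dirichlet(4, 4, 10/3, 10/3)
obs 2: x=3 → posterior Dirichlet(4, 4, 10/3, 13/3)
obs 3: x=3 → posterior Dirichlet(4, 4, 10/3, 16/3)
obs 4: x=1 → posterior Dirichlet(4, 5, 10/3, 16/3)
obs 5: x=2 → posterior Dirichlet(4, 5, 13/3, 16/3)
obs 6: x=0 → posterior Dirichlet(5, 5, 13/3, 16/3)
obs 7: x=3 → posterior Dirichlet(5, 5, 13/3, 19/3)
obs 8: x=2 → posterior Dirichlet(5, 5, 16/3, 19/3)
obs 9: x=0 → posterior Dirichlet(6, 5, 16/3, 19/3)
obs 10: x=1 → posterior Dirichlet(6, 6, 16/3, 19/3)
obs 11: x=1 → posterior Dirichlet(6, 7, 16/3, 19/3)
obs 12: x=0 → posterior Dirichlet(7, 7, 16/3, 19/3)
obs 13: x=0 → posterior Dirichlet(8, 7, 16/3, 19/3)
obs 14: x=3 → posterior Dirichlet(8, 7, 16/3, 22/3)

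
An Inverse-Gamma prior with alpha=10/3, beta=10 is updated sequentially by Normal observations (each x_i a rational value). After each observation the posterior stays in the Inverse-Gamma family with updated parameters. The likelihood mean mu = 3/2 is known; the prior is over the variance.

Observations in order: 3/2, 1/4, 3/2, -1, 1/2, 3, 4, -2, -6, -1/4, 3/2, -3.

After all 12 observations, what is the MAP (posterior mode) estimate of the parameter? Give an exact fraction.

obs 1: x=3/2 → posterior Inverse-Gamma(23/6, 10)
obs 2: x=1/4 → posterior Inverse-Gamma(13/3, 345/32)
obs 3: x=3/2 → posterior Inverse-Gamma(29/6, 345/32)
obs 4: x=-1 → posterior Inverse-Gamma(16/3, 445/32)
obs 5: x=1/2 → posterior Inverse-Gamma(35/6, 461/32)
obs 6: x=3 → posterior Inverse-Gamma(19/3, 497/32)
obs 7: x=4 → posterior Inverse-Gamma(41/6, 597/32)
obs 8: x=-2 → posterior Inverse-Gamma(22/3, 793/32)
obs 9: x=-6 → posterior Inverse-Gamma(47/6, 1693/32)
obs 10: x=-1/4 → posterior Inverse-Gamma(25/3, 871/16)
obs 11: x=3/2 → posterior Inverse-Gamma(53/6, 871/16)
obs 12: x=-3 → posterior Inverse-Gamma(28/3, 1033/16)

3099/496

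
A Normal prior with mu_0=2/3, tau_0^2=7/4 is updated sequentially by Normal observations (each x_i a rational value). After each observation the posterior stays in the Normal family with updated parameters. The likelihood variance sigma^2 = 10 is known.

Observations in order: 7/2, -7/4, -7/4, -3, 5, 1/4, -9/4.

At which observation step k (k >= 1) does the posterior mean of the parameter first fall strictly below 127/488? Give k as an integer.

k = 4

obs 1: x=7/2 → posterior Normal(307/282, 70/47)
obs 2: x=-7/4 → posterior Normal(467/648, 35/27)
obs 3: x=-7/4 → posterior Normal(80/183, 70/61)
obs 4: x=-3 → posterior Normal(1/12, 35/34)
obs 5: x=5 → posterior Normal(122/225, 14/15)
obs 6: x=1/4 → posterior Normal(509/984, 35/41)
obs 7: x=-9/4 → posterior Normal(80/267, 70/89)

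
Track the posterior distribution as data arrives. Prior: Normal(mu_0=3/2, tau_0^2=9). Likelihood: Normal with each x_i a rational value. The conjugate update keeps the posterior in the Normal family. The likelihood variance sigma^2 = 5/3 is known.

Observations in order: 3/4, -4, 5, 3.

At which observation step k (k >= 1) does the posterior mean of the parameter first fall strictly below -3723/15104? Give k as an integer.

obs 1: x=3/4 → posterior Normal(111/128, 45/32)
obs 2: x=-4 → posterior Normal(-321/236, 45/59)
obs 3: x=5 → posterior Normal(219/344, 45/86)
obs 4: x=3 → posterior Normal(543/452, 45/113)

k = 2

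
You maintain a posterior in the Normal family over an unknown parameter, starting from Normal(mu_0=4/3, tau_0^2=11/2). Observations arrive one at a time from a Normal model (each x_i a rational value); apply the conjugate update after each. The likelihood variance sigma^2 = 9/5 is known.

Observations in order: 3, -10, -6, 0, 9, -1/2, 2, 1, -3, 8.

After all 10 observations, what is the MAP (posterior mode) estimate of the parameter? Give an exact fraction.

obs 1: x=3 → posterior Normal(189/73, 99/73)
obs 2: x=-10 → posterior Normal(-361/128, 99/128)
obs 3: x=-6 → posterior Normal(-691/183, 33/61)
obs 4: x=0 → posterior Normal(-691/238, 99/238)
obs 5: x=9 → posterior Normal(-196/293, 99/293)
obs 6: x=-1/2 → posterior Normal(-149/232, 33/116)
obs 7: x=2 → posterior Normal(-227/806, 99/403)
obs 8: x=1 → posterior Normal(-117/916, 99/458)
obs 9: x=-3 → posterior Normal(-149/342, 11/57)
obs 10: x=8 → posterior Normal(433/1136, 99/568)

433/1136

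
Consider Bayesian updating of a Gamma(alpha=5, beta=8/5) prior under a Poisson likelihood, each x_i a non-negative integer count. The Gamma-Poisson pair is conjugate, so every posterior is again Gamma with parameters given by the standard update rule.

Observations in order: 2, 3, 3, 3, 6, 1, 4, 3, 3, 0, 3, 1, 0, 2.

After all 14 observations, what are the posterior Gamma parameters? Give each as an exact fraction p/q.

obs 1: x=2 → posterior Gamma(7, 13/5)
obs 2: x=3 → posterior Gamma(10, 18/5)
obs 3: x=3 → posterior Gamma(13, 23/5)
obs 4: x=3 → posterior Gamma(16, 28/5)
obs 5: x=6 → posterior Gamma(22, 33/5)
obs 6: x=1 → posterior Gamma(23, 38/5)
obs 7: x=4 → posterior Gamma(27, 43/5)
obs 8: x=3 → posterior Gamma(30, 48/5)
obs 9: x=3 → posterior Gamma(33, 53/5)
obs 10: x=0 → posterior Gamma(33, 58/5)
obs 11: x=3 → posterior Gamma(36, 63/5)
obs 12: x=1 → posterior Gamma(37, 68/5)
obs 13: x=0 → posterior Gamma(37, 73/5)
obs 14: x=2 → posterior Gamma(39, 78/5)

alpha=39, beta=78/5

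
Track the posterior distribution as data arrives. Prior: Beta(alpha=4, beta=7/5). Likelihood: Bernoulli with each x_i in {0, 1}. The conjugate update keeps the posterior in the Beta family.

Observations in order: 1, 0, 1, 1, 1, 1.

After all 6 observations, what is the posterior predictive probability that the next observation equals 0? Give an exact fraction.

obs 1: x=1 → posterior Beta(5, 7/5)
obs 2: x=0 → posterior Beta(5, 12/5)
obs 3: x=1 → posterior Beta(6, 12/5)
obs 4: x=1 → posterior Beta(7, 12/5)
obs 5: x=1 → posterior Beta(8, 12/5)
obs 6: x=1 → posterior Beta(9, 12/5)

4/19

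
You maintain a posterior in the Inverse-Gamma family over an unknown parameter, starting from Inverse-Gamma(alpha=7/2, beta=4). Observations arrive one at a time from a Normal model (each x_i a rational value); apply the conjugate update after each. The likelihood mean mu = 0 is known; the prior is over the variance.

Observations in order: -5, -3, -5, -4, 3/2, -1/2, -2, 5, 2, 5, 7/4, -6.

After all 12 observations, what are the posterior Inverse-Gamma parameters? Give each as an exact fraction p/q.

obs 1: x=-5 → posterior Inverse-Gamma(4, 33/2)
obs 2: x=-3 → posterior Inverse-Gamma(9/2, 21)
obs 3: x=-5 → posterior Inverse-Gamma(5, 67/2)
obs 4: x=-4 → posterior Inverse-Gamma(11/2, 83/2)
obs 5: x=3/2 → posterior Inverse-Gamma(6, 341/8)
obs 6: x=-1/2 → posterior Inverse-Gamma(13/2, 171/4)
obs 7: x=-2 → posterior Inverse-Gamma(7, 179/4)
obs 8: x=5 → posterior Inverse-Gamma(15/2, 229/4)
obs 9: x=2 → posterior Inverse-Gamma(8, 237/4)
obs 10: x=5 → posterior Inverse-Gamma(17/2, 287/4)
obs 11: x=7/4 → posterior Inverse-Gamma(9, 2345/32)
obs 12: x=-6 → posterior Inverse-Gamma(19/2, 2921/32)

alpha=19/2, beta=2921/32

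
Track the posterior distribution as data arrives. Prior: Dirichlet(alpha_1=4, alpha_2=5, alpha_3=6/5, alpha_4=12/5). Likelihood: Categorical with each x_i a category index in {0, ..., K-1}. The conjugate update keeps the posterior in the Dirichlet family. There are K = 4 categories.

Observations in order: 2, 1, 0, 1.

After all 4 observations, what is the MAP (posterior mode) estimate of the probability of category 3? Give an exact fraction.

obs 1: x=2 → posterior Dirichlet(4, 5, 11/5, 12/5)
obs 2: x=1 → posterior Dirichlet(4, 6, 11/5, 12/5)
obs 3: x=0 → posterior Dirichlet(5, 6, 11/5, 12/5)
obs 4: x=1 → posterior Dirichlet(5, 7, 11/5, 12/5)

1/9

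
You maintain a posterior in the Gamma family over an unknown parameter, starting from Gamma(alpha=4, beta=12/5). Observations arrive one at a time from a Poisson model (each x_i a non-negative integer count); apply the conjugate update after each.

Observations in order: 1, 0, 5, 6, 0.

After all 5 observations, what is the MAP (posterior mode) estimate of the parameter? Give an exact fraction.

75/37

obs 1: x=1 → posterior Gamma(5, 17/5)
obs 2: x=0 → posterior Gamma(5, 22/5)
obs 3: x=5 → posterior Gamma(10, 27/5)
obs 4: x=6 → posterior Gamma(16, 32/5)
obs 5: x=0 → posterior Gamma(16, 37/5)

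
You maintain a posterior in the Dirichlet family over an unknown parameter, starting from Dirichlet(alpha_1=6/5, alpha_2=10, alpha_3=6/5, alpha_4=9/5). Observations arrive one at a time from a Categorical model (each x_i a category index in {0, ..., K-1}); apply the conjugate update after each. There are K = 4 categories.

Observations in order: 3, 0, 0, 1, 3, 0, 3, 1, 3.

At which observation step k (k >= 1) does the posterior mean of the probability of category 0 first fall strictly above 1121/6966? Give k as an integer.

k = 3

obs 1: x=3 → posterior Dirichlet(6/5, 10, 6/5, 14/5)
obs 2: x=0 → posterior Dirichlet(11/5, 10, 6/5, 14/5)
obs 3: x=0 → posterior Dirichlet(16/5, 10, 6/5, 14/5)
obs 4: x=1 → posterior Dirichlet(16/5, 11, 6/5, 14/5)
obs 5: x=3 → posterior Dirichlet(16/5, 11, 6/5, 19/5)
obs 6: x=0 → posterior Dirichlet(21/5, 11, 6/5, 19/5)
obs 7: x=3 → posterior Dirichlet(21/5, 11, 6/5, 24/5)
obs 8: x=1 → posterior Dirichlet(21/5, 12, 6/5, 24/5)
obs 9: x=3 → posterior Dirichlet(21/5, 12, 6/5, 29/5)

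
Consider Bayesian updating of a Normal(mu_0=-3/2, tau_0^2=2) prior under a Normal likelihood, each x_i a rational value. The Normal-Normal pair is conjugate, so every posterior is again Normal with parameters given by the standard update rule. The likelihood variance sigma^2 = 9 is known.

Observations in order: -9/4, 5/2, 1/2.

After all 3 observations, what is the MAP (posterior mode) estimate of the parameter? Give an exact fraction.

obs 1: x=-9/4 → posterior Normal(-18/11, 18/11)
obs 2: x=5/2 → posterior Normal(-1, 18/13)
obs 3: x=1/2 → posterior Normal(-4/5, 6/5)

-4/5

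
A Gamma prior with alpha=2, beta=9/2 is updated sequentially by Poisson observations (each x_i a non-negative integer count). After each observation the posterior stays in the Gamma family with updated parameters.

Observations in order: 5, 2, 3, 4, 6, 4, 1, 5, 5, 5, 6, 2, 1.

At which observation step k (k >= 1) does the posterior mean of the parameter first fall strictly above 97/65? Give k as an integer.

k = 3

obs 1: x=5 → posterior Gamma(7, 11/2)
obs 2: x=2 → posterior Gamma(9, 13/2)
obs 3: x=3 → posterior Gamma(12, 15/2)
obs 4: x=4 → posterior Gamma(16, 17/2)
obs 5: x=6 → posterior Gamma(22, 19/2)
obs 6: x=4 → posterior Gamma(26, 21/2)
obs 7: x=1 → posterior Gamma(27, 23/2)
obs 8: x=5 → posterior Gamma(32, 25/2)
obs 9: x=5 → posterior Gamma(37, 27/2)
obs 10: x=5 → posterior Gamma(42, 29/2)
obs 11: x=6 → posterior Gamma(48, 31/2)
obs 12: x=2 → posterior Gamma(50, 33/2)
obs 13: x=1 → posterior Gamma(51, 35/2)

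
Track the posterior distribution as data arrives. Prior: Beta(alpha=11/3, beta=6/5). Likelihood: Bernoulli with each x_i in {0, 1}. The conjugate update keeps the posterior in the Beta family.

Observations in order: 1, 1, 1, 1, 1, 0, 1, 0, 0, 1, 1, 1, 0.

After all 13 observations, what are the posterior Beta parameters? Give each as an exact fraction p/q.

alpha=38/3, beta=26/5

obs 1: x=1 → posterior Beta(14/3, 6/5)
obs 2: x=1 → posterior Beta(17/3, 6/5)
obs 3: x=1 → posterior Beta(20/3, 6/5)
obs 4: x=1 → posterior Beta(23/3, 6/5)
obs 5: x=1 → posterior Beta(26/3, 6/5)
obs 6: x=0 → posterior Beta(26/3, 11/5)
obs 7: x=1 → posterior Beta(29/3, 11/5)
obs 8: x=0 → posterior Beta(29/3, 16/5)
obs 9: x=0 → posterior Beta(29/3, 21/5)
obs 10: x=1 → posterior Beta(32/3, 21/5)
obs 11: x=1 → posterior Beta(35/3, 21/5)
obs 12: x=1 → posterior Beta(38/3, 21/5)
obs 13: x=0 → posterior Beta(38/3, 26/5)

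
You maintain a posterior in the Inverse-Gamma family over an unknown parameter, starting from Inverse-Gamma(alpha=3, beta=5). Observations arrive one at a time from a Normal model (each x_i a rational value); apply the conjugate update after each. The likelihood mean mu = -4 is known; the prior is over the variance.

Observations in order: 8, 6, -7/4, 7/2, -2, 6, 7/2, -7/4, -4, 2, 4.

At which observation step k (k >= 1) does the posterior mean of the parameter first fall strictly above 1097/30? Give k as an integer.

k = 2

obs 1: x=8 → posterior Inverse-Gamma(7/2, 77)
obs 2: x=6 → posterior Inverse-Gamma(4, 127)
obs 3: x=-7/4 → posterior Inverse-Gamma(9/2, 4145/32)
obs 4: x=7/2 → posterior Inverse-Gamma(5, 5045/32)
obs 5: x=-2 → posterior Inverse-Gamma(11/2, 5109/32)
obs 6: x=6 → posterior Inverse-Gamma(6, 6709/32)
obs 7: x=7/2 → posterior Inverse-Gamma(13/2, 7609/32)
obs 8: x=-7/4 → posterior Inverse-Gamma(7, 3845/16)
obs 9: x=-4 → posterior Inverse-Gamma(15/2, 3845/16)
obs 10: x=2 → posterior Inverse-Gamma(8, 4133/16)
obs 11: x=4 → posterior Inverse-Gamma(17/2, 4645/16)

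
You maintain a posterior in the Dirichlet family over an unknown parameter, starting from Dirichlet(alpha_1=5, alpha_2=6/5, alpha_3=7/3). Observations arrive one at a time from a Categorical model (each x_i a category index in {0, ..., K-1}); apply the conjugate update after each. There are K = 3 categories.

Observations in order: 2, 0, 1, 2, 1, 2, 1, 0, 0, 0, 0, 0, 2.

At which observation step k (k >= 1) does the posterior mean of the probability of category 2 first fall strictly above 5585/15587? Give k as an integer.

obs 1: x=2 → posterior Dirichlet(5, 6/5, 10/3)
obs 2: x=0 → posterior Dirichlet(6, 6/5, 10/3)
obs 3: x=1 → posterior Dirichlet(6, 11/5, 10/3)
obs 4: x=2 → posterior Dirichlet(6, 11/5, 13/3)
obs 5: x=1 → posterior Dirichlet(6, 16/5, 13/3)
obs 6: x=2 → posterior Dirichlet(6, 16/5, 16/3)
obs 7: x=1 → posterior Dirichlet(6, 21/5, 16/3)
obs 8: x=0 → posterior Dirichlet(7, 21/5, 16/3)
obs 9: x=0 → posterior Dirichlet(8, 21/5, 16/3)
obs 10: x=0 → posterior Dirichlet(9, 21/5, 16/3)
obs 11: x=0 → posterior Dirichlet(10, 21/5, 16/3)
obs 12: x=0 → posterior Dirichlet(11, 21/5, 16/3)
obs 13: x=2 → posterior Dirichlet(11, 21/5, 19/3)

k = 6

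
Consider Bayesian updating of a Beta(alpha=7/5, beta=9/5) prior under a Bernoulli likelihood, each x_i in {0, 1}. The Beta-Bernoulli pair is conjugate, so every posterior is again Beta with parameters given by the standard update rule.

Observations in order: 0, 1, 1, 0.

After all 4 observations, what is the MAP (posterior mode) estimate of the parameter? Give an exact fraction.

6/13

obs 1: x=0 → posterior Beta(7/5, 14/5)
obs 2: x=1 → posterior Beta(12/5, 14/5)
obs 3: x=1 → posterior Beta(17/5, 14/5)
obs 4: x=0 → posterior Beta(17/5, 19/5)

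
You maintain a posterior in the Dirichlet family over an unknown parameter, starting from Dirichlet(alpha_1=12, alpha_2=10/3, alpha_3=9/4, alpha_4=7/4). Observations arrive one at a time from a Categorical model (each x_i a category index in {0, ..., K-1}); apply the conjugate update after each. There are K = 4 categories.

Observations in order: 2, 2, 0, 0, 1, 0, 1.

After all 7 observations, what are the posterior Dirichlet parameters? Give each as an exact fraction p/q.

obs 1: x=2 → posterior Dirichlet(12, 10/3, 13/4, 7/4)
obs 2: x=2 → posterior Dirichlet(12, 10/3, 17/4, 7/4)
obs 3: x=0 → posterior Dirichlet(13, 10/3, 17/4, 7/4)
obs 4: x=0 → posterior Dirichlet(14, 10/3, 17/4, 7/4)
obs 5: x=1 → posterior Dirichlet(14, 13/3, 17/4, 7/4)
obs 6: x=0 → posterior Dirichlet(15, 13/3, 17/4, 7/4)
obs 7: x=1 → posterior Dirichlet(15, 16/3, 17/4, 7/4)

alpha_1=15, alpha_2=16/3, alpha_3=17/4, alpha_4=7/4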